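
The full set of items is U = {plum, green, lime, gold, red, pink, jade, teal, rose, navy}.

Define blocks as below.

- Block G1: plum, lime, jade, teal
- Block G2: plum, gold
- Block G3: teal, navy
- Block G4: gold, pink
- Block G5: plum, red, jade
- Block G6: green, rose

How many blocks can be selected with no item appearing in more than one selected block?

4

G3, G4, G5, G6 are pairwise disjoint (G3={teal,navy}; G4={gold,pink}; G5={plum,red,jade}; G6={green,rose}).
Every remaining block overlaps one of these, and no 5 of the listed blocks are pairwise disjoint, so 4 is the maximum.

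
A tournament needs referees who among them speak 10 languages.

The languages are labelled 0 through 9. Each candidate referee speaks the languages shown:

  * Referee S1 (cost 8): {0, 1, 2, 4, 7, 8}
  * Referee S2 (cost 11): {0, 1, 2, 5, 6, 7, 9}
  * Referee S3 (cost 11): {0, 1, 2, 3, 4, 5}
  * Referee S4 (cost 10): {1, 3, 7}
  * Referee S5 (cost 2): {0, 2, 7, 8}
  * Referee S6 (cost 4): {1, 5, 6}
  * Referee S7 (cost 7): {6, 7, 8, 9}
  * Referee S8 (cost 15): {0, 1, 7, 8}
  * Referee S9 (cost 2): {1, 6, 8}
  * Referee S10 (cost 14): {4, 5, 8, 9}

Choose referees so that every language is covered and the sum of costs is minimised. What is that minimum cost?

18

S3, S7 together cover every language (S3 ∪ S7 = {0, 1, 2, 3, 4, 5, 6, 7, 8, 9}); total cost 11 + 7 = 18.
The greedy pick S5, S9, S3, S7 costs 22; no covering selection beats 18.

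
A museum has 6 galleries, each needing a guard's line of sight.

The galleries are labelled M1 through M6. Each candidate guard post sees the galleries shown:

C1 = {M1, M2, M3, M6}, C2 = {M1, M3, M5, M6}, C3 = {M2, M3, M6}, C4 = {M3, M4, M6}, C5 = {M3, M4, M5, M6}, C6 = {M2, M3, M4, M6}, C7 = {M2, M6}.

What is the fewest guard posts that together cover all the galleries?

C1 and C5 together: C1 ∪ C5 = {M1, M2, M3, M4, M5, M6} — every gallery is covered.
No single guard post has all 6 galleries (the largest, C1, has 4), so 2 is optimal.

2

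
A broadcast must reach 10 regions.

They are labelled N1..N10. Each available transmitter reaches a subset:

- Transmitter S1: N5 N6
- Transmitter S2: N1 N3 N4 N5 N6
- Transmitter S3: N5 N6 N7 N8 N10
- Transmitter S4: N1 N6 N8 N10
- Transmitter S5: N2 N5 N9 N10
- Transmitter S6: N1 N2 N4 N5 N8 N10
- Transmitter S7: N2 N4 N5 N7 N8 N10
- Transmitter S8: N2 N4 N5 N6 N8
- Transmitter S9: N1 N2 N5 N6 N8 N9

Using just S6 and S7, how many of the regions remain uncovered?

Union of S6, S7 = {N1, N2, N4, N5, N7, N8, N10}.
Not covered: N3, N6, N9 — 3 regions.

3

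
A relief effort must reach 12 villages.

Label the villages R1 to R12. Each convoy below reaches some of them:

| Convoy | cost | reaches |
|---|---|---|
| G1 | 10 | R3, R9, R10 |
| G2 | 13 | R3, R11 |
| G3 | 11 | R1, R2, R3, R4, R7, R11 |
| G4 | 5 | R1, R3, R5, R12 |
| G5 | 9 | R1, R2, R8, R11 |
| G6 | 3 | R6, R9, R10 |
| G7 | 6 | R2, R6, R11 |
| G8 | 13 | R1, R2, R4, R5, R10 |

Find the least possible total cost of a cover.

G3, G4, G5, G6 together cover every village (G3 ∪ G4 ∪ G5 ∪ G6 = {R1, R2, R3, R4, R5, R6, R7, R8, R9, R10, R11, R12}); total cost 11 + 5 + 9 + 3 = 28.
No covering selection has total cost below 28.

28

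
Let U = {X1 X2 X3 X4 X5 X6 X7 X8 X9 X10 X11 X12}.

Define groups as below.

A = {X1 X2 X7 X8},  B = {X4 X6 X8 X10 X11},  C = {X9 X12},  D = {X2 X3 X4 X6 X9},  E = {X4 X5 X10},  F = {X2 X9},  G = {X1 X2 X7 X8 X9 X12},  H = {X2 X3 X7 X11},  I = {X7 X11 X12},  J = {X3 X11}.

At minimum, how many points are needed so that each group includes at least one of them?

The 4 points {X7, X9, X10, X11} hit every group.
The groups A, C, E, J are pairwise disjoint, so any hitting set needs a separate point for each — at least 4. Hence 4 is optimal.

4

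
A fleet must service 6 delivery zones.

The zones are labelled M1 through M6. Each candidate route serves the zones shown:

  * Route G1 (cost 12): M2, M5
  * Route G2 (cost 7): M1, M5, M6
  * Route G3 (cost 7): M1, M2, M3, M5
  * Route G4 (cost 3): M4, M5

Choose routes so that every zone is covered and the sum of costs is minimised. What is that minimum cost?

17

G2, G3, G4 together cover every zone (G2 ∪ G3 ∪ G4 = {M1, M2, M3, M4, M5, M6}); total cost 7 + 7 + 3 = 17.
No covering selection has total cost below 17.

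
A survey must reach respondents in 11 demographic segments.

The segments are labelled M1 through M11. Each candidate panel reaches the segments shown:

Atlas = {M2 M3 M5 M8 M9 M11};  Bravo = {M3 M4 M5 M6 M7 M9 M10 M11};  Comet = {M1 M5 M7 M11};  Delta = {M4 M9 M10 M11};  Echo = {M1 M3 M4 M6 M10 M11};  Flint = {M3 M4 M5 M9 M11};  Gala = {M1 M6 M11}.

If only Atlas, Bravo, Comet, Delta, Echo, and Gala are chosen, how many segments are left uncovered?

0

Union of Atlas, Bravo, Comet, Delta, Echo, Gala = {M1, M2, M3, M4, M5, M6, M7, M8, M9, M10, M11} — that's every segment, so 0 are uncovered.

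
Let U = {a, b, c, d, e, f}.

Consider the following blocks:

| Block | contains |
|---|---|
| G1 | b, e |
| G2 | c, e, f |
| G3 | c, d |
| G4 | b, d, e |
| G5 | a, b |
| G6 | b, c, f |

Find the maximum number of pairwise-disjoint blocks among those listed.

2

G1, G3 are pairwise disjoint (G1={b,e}; G3={c,d}).
Every remaining block overlaps one of these, and no 3 of the listed blocks are pairwise disjoint, so 2 is the maximum.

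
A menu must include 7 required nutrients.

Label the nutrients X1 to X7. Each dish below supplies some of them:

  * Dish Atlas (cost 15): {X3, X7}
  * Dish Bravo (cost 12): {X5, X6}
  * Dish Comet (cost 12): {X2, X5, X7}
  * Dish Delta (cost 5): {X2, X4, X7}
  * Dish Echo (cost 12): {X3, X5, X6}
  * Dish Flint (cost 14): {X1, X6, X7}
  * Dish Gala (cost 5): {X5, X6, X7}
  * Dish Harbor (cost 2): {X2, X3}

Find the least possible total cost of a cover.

Delta, Flint, Gala, Harbor together cover every nutrient (Delta ∪ Flint ∪ Gala ∪ Harbor = {X1, X2, X3, X4, X5, X6, X7}); total cost 5 + 14 + 5 + 2 = 26.
No covering selection has total cost below 26.

26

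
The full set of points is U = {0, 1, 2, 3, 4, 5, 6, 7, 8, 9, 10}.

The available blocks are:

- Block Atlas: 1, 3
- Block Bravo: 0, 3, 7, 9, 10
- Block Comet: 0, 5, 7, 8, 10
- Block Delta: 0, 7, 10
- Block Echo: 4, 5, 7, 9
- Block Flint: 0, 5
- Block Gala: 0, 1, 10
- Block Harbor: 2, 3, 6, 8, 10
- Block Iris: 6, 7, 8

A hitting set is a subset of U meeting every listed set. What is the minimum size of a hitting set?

H = {0, 3, 7} meets every block (each contains at least one member of H), and |H| = 3.
The blocks Atlas, Flint, Iris are pairwise disjoint, so any hitting set needs a separate point for each — at least 3. Hence 3 is optimal.

3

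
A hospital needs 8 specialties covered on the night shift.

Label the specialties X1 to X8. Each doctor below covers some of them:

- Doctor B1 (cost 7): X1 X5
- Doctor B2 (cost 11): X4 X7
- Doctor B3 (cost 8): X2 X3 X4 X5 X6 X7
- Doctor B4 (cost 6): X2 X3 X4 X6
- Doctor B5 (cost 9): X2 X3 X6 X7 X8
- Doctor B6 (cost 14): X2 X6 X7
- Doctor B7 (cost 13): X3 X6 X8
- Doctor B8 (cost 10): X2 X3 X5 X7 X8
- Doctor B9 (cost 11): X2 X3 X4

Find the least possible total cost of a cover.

22

B1, B4, B5 together cover every specialty (B1 ∪ B4 ∪ B5 = {X1, X2, X3, X4, X5, X6, X7, X8}); total cost 7 + 6 + 9 = 22.
The greedy pick B3, B1, B5 costs 24; no covering selection beats 22.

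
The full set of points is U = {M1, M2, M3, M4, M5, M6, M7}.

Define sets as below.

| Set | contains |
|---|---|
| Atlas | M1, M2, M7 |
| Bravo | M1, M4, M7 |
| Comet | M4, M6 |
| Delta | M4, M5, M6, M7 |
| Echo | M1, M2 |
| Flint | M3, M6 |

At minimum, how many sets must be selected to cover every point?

3

Delta and Echo and Flint together: Delta ∪ Echo ∪ Flint = {M1, M2, M3, M4, M5, M6, M7} — every point is covered.
Only Flint contains M3, so Flint is forced; the remaining 5 points need at least 2 more sets (each remaining set adds at most 3) — so at least 3 sets are needed, and 3 is optimal.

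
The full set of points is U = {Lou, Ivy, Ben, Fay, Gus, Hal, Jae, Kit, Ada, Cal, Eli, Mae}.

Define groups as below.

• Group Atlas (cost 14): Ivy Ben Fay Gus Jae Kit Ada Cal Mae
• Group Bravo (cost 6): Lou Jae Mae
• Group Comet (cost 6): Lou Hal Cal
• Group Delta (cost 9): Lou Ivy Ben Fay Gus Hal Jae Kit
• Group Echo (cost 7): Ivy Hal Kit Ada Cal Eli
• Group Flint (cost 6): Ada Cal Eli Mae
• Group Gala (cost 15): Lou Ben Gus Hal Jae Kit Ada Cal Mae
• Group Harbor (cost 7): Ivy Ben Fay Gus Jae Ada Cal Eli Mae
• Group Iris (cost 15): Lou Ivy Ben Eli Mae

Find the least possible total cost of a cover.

15

Delta, Flint together cover every point (Delta ∪ Flint = {Lou, Ivy, Ben, Fay, Gus, Hal, Jae, Kit, Ada, Cal, Eli, Mae}); total cost 9 + 6 = 15.
The greedy pick Harbor, Comet, Echo costs 20; no covering selection beats 15.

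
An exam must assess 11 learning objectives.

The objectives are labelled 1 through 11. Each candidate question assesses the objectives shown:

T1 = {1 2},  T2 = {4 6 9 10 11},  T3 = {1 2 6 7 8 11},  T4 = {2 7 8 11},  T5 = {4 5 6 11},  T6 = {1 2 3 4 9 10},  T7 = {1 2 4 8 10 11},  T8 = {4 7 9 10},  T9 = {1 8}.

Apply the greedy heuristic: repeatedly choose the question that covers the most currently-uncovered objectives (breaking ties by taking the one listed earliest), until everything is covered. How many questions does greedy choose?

Greedy: pick T3 (covers 6 new) → pick T6 (covers 4 new) → pick T5 (covers 1 new). Total picks: 3.

3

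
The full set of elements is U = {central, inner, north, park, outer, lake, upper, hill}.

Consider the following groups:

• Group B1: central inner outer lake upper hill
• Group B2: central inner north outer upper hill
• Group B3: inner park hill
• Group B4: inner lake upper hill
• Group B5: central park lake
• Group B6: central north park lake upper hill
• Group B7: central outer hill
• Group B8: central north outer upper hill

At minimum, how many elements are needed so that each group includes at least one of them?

2

H = {lake, hill} meets every group (each contains at least one member of H), and |H| = 2.
No single element lies in every group, so at least 2 are needed and 2 is optimal.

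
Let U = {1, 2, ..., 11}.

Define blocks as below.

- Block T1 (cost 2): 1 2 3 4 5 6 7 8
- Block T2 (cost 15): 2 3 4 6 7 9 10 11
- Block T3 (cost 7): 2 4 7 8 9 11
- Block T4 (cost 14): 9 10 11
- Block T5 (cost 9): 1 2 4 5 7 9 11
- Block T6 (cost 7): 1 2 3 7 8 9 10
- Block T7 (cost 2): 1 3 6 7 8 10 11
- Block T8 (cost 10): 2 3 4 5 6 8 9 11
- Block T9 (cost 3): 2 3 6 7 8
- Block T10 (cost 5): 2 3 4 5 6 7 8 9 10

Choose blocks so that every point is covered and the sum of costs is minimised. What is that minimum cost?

T7, T10 together cover every point (T7 ∪ T10 = {1, 2, 3, 4, 5, 6, 7, 8, 9, 10, 11}); total cost 2 + 5 = 7.
The greedy pick T1, T7, T10 costs 9; no covering selection beats 7.

7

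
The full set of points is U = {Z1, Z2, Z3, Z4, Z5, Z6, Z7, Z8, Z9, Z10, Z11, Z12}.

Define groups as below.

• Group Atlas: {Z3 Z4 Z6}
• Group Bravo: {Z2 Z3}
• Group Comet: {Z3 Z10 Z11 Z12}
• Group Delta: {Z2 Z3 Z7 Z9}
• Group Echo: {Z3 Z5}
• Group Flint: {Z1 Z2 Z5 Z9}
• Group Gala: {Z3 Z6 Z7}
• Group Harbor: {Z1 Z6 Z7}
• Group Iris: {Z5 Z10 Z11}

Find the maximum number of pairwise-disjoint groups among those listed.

Bravo, Harbor, Iris are pairwise disjoint (Bravo={Z2,Z3}; Harbor={Z1,Z6,Z7}; Iris={Z5,Z10,Z11}).
Every remaining group overlaps one of these, and no 4 of the listed groups are pairwise disjoint, so 3 is the maximum.

3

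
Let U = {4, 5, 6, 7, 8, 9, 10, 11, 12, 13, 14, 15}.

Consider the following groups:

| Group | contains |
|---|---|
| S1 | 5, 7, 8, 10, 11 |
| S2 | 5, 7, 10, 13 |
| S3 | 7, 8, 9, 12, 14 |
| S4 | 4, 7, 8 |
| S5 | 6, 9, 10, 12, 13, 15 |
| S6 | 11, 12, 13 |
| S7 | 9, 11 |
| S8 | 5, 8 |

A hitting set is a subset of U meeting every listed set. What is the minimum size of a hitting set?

3

H = {8, 11, 13} meets every group (each contains at least one member of H), and |H| = 3.
No choice of 2 points meets every group, so 3 is the minimum.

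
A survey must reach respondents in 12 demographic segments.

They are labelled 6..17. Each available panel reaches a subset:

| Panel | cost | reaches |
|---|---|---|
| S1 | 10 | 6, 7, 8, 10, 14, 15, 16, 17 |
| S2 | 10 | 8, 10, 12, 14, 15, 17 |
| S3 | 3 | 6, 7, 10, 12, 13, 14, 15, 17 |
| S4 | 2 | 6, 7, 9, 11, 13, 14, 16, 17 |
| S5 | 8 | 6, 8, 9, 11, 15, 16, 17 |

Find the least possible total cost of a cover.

S3, S5 together cover every segment (S3 ∪ S5 = {6, 7, 8, 9, 10, 11, 12, 13, 14, 15, 16, 17}); total cost 3 + 8 = 11.
The greedy pick S4, S3, S5 costs 13; no covering selection beats 11.

11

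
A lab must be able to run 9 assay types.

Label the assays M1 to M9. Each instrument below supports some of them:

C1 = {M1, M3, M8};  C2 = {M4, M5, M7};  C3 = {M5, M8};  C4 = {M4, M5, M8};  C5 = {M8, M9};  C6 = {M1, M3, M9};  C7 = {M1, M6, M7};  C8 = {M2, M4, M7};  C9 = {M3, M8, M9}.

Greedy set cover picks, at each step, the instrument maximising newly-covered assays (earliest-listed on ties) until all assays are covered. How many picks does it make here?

5

Greedy: pick C1 (covers 3 new) → pick C2 (covers 3 new) → pick C5 (covers 1 new) → pick C7 (covers 1 new) → pick C8 (covers 1 new). Total picks: 5.
(The true minimum cover uses only 4 instruments, so greedy is not optimal here.)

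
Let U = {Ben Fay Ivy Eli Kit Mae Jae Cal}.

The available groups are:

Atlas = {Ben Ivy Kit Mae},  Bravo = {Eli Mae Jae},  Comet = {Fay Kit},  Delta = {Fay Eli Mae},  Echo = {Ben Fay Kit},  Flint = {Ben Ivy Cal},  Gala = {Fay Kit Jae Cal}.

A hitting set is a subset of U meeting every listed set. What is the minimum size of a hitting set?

3

The 3 points {Fay, Mae, Cal} hit every group.
The groups Bravo, Comet, Flint are pairwise disjoint, so any hitting set needs a separate point for each — at least 3. Hence 3 is optimal.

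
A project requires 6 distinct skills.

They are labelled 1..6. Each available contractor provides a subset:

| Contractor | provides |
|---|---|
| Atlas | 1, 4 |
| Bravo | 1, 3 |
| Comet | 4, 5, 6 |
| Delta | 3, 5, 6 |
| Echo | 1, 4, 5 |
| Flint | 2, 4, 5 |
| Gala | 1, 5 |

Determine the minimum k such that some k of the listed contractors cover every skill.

Delta and Echo and Flint together: Delta ∪ Echo ∪ Flint = {1, 2, 3, 4, 5, 6} — every skill is covered.
Only Flint contains 2, so Flint is forced; the remaining 3 skills need at least 2 more contractors (each remaining contractor adds at most 2) — so at least 3 contractors are needed, and 3 is optimal.

3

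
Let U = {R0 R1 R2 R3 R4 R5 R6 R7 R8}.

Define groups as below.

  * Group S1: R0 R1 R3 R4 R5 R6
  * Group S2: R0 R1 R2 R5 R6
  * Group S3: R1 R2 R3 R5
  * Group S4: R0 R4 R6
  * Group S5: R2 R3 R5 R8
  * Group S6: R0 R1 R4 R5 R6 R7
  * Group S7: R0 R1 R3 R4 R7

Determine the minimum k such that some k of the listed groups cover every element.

Take {S5, S6}. Their union is {R0, R1, R2, R3, R4, R5, R6, R7, R8}, which is all 9 elements.
No single group has all 9 elements (the largest, S1, has 6), so 2 is optimal.

2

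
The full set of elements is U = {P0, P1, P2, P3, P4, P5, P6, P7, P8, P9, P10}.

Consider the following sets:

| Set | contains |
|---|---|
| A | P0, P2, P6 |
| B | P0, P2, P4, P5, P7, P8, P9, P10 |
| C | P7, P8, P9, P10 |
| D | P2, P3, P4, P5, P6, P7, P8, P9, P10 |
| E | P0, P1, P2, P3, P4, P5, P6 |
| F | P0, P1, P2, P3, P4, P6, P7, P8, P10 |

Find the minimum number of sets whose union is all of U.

2

B and F together: B ∪ F = {P0, P1, P2, P3, P4, P5, P6, P7, P8, P9, P10} — every element is covered.
No single set has all 11 elements (the largest, D, has 9), so 2 is optimal.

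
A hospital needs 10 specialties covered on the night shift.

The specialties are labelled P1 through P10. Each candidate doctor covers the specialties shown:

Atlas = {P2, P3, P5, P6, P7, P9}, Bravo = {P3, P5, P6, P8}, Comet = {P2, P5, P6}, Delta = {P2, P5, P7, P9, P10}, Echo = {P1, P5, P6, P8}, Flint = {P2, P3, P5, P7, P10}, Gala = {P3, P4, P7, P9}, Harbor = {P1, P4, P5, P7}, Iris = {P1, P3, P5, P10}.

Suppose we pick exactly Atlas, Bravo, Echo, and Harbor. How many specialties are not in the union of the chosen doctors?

1

Union of Atlas, Bravo, Echo, Harbor = {P1, P2, P3, P4, P5, P6, P7, P8, P9}.
Not covered: P10 — 1 specialty.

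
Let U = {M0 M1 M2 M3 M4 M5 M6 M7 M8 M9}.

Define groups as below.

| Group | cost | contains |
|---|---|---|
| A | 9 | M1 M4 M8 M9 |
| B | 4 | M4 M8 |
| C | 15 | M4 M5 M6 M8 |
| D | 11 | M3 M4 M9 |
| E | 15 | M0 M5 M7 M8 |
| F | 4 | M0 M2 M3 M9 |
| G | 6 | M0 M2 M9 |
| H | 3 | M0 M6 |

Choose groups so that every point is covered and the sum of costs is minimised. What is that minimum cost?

31

A, E, F, H together cover every point (A ∪ E ∪ F ∪ H = {M0, M1, M2, M3, M4, M5, M6, M7, M8, M9}); total cost 9 + 15 + 4 + 3 = 31.
The greedy pick F, B, H, E, A costs 35; no covering selection beats 31.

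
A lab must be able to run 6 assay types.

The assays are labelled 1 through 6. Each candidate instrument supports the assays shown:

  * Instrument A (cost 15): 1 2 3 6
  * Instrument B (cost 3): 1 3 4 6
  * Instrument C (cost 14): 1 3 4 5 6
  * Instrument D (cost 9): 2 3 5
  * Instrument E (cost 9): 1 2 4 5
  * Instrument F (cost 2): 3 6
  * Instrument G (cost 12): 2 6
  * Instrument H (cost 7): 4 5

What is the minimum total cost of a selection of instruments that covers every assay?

E, F together cover every assay (E ∪ F = {1, 2, 3, 4, 5, 6}); total cost 9 + 2 = 11.
The greedy pick B, D costs 12; no covering selection beats 11.

11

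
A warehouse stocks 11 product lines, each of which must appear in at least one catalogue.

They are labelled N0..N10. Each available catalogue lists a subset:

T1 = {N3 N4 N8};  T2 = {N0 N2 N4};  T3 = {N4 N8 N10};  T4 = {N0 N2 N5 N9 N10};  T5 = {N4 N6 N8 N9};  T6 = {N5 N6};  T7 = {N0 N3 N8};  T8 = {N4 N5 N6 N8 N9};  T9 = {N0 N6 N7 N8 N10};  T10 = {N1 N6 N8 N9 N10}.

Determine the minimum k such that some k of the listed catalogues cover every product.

4

T1 and T4 and T9 and T10 together: T1 ∪ T4 ∪ T9 ∪ T10 = {N0, N1, N2, N3, N4, N5, N6, N7, N8, N9, N10} — every product is covered.
No 3 of the 10 catalogues cover everything (all 120 combinations miss at least one product), so 4 is optimal.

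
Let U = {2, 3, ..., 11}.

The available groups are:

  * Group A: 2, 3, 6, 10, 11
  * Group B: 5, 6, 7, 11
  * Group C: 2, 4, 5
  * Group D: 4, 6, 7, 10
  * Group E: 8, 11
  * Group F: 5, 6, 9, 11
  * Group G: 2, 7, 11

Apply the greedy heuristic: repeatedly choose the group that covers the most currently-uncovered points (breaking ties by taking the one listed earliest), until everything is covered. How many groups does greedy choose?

5

Greedy: pick A (covers 5 new) → pick B (covers 2 new) → pick C (covers 1 new) → pick E (covers 1 new) → pick F (covers 1 new). Total picks: 5.
(The true minimum cover uses only 4 groups, so greedy is not optimal here.)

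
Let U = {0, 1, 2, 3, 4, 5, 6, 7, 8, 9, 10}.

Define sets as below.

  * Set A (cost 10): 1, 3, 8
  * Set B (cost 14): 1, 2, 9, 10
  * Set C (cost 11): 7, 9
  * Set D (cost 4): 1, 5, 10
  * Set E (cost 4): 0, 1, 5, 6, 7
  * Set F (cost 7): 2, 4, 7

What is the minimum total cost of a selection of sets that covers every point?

A, B, E, F together cover every point (A ∪ B ∪ E ∪ F = {0, 1, 2, 3, 4, 5, 6, 7, 8, 9, 10}); total cost 10 + 14 + 4 + 7 = 35.
The greedy pick E, F, D, A, C costs 36; no covering selection beats 35.

35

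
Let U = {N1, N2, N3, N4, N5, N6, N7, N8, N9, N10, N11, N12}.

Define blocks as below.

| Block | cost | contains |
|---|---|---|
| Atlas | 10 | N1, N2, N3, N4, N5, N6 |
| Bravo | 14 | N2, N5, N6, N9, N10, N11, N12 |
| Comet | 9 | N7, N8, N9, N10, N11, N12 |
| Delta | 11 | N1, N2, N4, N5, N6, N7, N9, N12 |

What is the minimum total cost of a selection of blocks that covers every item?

19

Atlas, Comet together cover every item (Atlas ∪ Comet = {N1, N2, N3, N4, N5, N6, N7, N8, N9, N10, N11, N12}); total cost 10 + 9 = 19.
The greedy pick Delta, Comet, Atlas costs 30; no covering selection beats 19.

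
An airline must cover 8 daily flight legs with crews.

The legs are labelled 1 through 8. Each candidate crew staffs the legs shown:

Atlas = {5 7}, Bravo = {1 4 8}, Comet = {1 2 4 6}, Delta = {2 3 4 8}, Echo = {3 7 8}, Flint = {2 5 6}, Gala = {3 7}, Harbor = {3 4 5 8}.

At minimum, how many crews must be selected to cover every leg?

3

Comet and Gala and Harbor together: Comet ∪ Gala ∪ Harbor = {1, 2, 3, 4, 5, 6, 7, 8} — every leg is covered.
No 2 of the 8 crews cover everything (all 28 combinations miss at least one leg), so 3 is optimal.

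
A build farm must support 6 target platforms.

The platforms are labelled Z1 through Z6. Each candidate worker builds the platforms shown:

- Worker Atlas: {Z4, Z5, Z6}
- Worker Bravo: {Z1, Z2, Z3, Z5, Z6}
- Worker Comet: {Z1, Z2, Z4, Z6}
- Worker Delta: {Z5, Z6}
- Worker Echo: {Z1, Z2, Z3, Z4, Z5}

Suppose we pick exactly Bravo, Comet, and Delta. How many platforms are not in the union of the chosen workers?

Union of Bravo, Comet, Delta = {Z1, Z2, Z3, Z4, Z5, Z6} — that's every platform, so 0 are uncovered.

0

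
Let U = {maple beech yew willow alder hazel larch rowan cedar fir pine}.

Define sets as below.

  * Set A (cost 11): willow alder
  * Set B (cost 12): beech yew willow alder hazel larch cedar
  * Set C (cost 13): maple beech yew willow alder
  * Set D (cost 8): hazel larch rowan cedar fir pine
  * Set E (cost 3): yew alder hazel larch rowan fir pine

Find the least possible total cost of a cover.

21

C, D together cover every item (C ∪ D = {maple, beech, yew, willow, alder, hazel, larch, rowan, cedar, fir, pine}); total cost 13 + 8 = 21.
The greedy pick E, B, C costs 28; no covering selection beats 21.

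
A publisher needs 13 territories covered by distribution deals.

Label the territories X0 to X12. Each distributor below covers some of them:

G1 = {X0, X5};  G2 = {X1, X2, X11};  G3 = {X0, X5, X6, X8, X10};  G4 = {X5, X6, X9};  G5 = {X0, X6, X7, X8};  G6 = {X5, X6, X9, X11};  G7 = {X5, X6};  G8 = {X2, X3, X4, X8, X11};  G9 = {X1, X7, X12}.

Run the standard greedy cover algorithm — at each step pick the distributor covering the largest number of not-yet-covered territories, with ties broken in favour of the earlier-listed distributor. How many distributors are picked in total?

Greedy: pick G3 (covers 5 new) → pick G8 (covers 4 new) → pick G9 (covers 3 new) → pick G4 (covers 1 new). Total picks: 4.

4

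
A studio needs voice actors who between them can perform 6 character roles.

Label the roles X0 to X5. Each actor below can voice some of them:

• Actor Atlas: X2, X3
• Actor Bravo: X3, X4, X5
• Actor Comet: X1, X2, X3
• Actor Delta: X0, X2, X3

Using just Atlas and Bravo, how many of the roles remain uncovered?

2

Union of Atlas, Bravo = {X2, X3, X4, X5}.
Not covered: X0, X1 — 2 roles.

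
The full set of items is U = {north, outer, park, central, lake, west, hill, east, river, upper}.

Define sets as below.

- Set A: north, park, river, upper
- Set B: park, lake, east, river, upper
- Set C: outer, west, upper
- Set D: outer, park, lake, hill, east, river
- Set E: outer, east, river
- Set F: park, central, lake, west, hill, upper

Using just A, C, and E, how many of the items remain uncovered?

Union of A, C, E = {north, outer, park, west, east, river, upper}.
Not covered: central, lake, hill — 3 items.

3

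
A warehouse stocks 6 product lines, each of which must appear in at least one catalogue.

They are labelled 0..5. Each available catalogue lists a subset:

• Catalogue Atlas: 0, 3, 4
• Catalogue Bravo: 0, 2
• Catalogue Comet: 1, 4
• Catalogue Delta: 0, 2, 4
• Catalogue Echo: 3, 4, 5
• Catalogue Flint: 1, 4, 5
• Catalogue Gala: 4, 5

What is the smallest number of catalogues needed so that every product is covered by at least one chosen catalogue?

Take {Comet, Delta, Echo}. Their union is {0, 1, 2, 3, 4, 5}, which is all 6 products.
No 2 of the 7 catalogues cover everything (all 21 combinations miss at least one product), so 3 is optimal.

3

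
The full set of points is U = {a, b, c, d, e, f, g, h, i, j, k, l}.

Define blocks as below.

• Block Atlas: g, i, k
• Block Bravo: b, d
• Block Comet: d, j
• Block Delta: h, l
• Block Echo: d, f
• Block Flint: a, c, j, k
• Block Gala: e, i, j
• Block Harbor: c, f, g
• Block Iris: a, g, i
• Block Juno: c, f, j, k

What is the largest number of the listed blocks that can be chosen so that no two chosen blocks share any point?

Bravo, Delta, Iris, Juno are pairwise disjoint (Bravo={b,d}; Delta={h,l}; Iris={a,g,i}; Juno={c,f,j,k}).
Every remaining block overlaps one of these, and no 5 of the listed blocks are pairwise disjoint, so 4 is the maximum.

4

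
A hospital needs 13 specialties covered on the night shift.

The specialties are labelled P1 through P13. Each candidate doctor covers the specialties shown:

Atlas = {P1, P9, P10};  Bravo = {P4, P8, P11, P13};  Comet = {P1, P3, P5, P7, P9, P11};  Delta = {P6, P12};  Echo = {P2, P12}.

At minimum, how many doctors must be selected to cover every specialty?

5

Take {Atlas, Bravo, Comet, Delta, Echo}. Their union is {P1, P2, P3, P4, P5, P6, P7, P8, P9, P10, P11, P12, P13}, which is all 13 specialties.
No 4 of the 5 doctors cover everything (all 5 combinations miss at least one specialty), so 5 is optimal.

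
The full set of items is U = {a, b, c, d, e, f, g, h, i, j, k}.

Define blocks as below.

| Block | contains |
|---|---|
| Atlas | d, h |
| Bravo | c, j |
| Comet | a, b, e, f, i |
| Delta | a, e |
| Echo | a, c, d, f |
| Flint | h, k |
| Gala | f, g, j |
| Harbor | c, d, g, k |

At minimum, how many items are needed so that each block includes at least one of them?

Take T = {a, h, j, k}. Each listed block contains at least one of these, so T is a hitting set of size 4.
No choice of 3 items meets every block, so 4 is the minimum.

4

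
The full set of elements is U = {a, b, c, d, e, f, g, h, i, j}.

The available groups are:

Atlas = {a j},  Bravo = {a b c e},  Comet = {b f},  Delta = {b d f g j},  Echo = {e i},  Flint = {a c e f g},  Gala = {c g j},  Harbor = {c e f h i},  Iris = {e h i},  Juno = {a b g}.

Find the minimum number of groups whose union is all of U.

3

Take {Atlas, Delta, Harbor}. Their union is {a, b, c, d, e, f, g, h, i, j}, which is all 10 elements.
Only Delta contains d, so Delta is forced; the remaining 5 elements need at least 2 more groups (each remaining group adds at most 4) — so at least 3 groups are needed, and 3 is optimal.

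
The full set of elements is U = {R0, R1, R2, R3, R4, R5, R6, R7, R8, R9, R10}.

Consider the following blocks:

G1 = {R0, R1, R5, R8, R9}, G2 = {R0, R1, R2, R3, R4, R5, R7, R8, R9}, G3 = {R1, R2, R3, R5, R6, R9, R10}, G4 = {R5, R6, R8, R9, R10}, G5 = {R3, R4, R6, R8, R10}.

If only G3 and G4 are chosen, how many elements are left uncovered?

3

Union of G3, G4 = {R1, R2, R3, R5, R6, R8, R9, R10}.
Not covered: R0, R4, R7 — 3 elements.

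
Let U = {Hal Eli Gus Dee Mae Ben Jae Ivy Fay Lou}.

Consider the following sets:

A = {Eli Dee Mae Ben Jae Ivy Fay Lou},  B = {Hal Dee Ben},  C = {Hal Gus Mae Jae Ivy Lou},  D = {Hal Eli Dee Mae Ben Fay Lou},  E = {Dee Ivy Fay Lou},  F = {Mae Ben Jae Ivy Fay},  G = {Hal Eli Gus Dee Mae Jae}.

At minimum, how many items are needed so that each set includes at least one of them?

Take H = {Hal, Ivy}. Each listed set contains at least one of these, so H is a hitting set of size 2.
No single item lies in every set, so at least 2 are needed and 2 is optimal.

2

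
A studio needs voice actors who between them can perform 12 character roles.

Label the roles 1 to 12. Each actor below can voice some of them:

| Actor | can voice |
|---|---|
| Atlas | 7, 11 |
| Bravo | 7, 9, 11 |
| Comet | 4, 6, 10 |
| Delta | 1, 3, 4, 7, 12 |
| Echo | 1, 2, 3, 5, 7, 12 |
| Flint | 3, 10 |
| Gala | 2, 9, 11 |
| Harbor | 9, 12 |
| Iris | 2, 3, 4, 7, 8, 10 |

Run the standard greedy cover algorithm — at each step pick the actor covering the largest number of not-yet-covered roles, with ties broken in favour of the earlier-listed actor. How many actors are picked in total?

Greedy: pick Echo (covers 6 new) → pick Comet (covers 3 new) → pick Bravo (covers 2 new) → pick Iris (covers 1 new). Total picks: 4.

4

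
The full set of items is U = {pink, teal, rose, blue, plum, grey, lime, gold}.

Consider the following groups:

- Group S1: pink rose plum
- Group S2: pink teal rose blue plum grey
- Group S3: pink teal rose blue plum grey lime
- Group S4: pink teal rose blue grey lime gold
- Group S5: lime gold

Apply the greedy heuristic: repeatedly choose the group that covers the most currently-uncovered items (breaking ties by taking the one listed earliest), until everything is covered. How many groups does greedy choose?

Greedy: pick S3 (covers 7 new) → pick S4 (covers 1 new). Total picks: 2.

2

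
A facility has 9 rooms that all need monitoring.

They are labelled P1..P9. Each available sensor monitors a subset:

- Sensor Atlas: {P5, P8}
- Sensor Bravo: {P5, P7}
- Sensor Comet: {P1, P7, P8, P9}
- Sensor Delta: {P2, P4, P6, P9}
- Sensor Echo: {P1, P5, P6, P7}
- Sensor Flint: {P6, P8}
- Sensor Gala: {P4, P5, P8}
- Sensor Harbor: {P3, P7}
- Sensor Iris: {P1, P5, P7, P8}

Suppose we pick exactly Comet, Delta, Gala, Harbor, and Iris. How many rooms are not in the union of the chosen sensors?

0

Union of Comet, Delta, Gala, Harbor, Iris = {P1, P2, P3, P4, P5, P6, P7, P8, P9} — that's every room, so 0 are uncovered.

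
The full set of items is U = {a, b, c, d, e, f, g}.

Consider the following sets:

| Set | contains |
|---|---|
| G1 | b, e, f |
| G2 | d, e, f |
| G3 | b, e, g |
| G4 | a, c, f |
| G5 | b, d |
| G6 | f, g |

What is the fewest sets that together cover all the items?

Take {G3, G4, G5}. Their union is {a, b, c, d, e, f, g}, which is all 7 items.
Each set has at most 3 items, and 2·3 = 6 < 7 — so at least 3 sets are needed, and 3 is optimal.

3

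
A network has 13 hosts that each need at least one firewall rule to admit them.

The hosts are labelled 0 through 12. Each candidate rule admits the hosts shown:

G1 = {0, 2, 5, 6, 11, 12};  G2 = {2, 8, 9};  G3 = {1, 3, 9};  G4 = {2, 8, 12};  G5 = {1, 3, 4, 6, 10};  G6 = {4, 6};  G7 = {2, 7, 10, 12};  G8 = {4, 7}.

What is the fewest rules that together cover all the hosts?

Take {G1, G2, G5, G7}. Their union is {0, 1, 2, 3, 4, 5, 6, 7, 8, 9, 10, 11, 12}, which is all 13 hosts.
No 3 of the 8 rules cover everything (all 56 combinations miss at least one host), so 4 is optimal.

4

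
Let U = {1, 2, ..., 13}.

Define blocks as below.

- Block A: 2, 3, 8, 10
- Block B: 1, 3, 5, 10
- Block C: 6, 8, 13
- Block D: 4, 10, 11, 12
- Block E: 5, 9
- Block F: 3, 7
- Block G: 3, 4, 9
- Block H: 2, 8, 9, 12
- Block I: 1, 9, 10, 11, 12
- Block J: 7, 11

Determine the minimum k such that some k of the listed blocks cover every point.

5

Take {B, C, D, F, H}. Their union is {1, 2, 3, 4, 5, 6, 7, 8, 9, 10, 11, 12, 13}, which is all 13 points.
No 4 of the 10 blocks cover everything (all 210 combinations miss at least one point), so 5 is optimal.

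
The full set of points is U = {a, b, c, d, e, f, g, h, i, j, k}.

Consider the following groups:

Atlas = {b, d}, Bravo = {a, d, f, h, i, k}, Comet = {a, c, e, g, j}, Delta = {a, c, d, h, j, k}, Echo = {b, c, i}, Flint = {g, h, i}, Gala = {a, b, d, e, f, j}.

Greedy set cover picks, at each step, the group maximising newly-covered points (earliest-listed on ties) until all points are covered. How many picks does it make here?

3

Greedy: pick Bravo (covers 6 new) → pick Comet (covers 4 new) → pick Atlas (covers 1 new). Total picks: 3.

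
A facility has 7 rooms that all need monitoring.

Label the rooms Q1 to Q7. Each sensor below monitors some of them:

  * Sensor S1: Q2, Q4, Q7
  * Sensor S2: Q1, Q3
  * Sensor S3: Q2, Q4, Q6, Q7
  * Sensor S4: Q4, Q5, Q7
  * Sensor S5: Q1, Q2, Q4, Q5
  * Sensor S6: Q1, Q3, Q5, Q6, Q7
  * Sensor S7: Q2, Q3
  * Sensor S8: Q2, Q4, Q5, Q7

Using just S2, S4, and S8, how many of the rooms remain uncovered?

Union of S2, S4, S8 = {Q1, Q2, Q3, Q4, Q5, Q7}.
Not covered: Q6 — 1 room.

1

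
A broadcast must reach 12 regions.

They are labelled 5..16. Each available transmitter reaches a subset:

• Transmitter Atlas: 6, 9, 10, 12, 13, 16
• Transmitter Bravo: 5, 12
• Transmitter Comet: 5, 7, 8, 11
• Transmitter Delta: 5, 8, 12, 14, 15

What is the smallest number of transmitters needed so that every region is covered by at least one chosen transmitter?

Take {Atlas, Comet, Delta}. Their union is {5, 6, 7, 8, 9, 10, 11, 12, 13, 14, 15, 16}, which is all 12 regions.
Only Atlas contains 6, so Atlas is forced; the remaining 6 regions need at least 2 more transmitters (each remaining transmitter adds at most 4) — so at least 3 transmitters are needed, and 3 is optimal.

3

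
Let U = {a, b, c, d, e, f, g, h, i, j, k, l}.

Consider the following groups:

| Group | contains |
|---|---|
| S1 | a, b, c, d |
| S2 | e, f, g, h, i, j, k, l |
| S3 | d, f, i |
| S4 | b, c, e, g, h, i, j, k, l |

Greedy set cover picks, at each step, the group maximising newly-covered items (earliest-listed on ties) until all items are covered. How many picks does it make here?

3

Greedy: pick S4 (covers 9 new) → pick S1 (covers 2 new) → pick S2 (covers 1 new). Total picks: 3.
(The true minimum cover uses only 2 groups, so greedy is not optimal here.)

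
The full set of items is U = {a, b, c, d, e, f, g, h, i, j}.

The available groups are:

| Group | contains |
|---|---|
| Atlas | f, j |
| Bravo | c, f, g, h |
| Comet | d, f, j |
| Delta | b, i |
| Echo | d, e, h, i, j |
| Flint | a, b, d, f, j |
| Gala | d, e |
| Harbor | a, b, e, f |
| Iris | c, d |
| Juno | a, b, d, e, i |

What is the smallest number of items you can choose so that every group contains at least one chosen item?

3

T = {d, f, i} meets every group (each contains at least one member of T), and |T| = 3.
The groups Bravo, Delta, Gala are pairwise disjoint, so any hitting set needs a separate item for each — at least 3. Hence 3 is optimal.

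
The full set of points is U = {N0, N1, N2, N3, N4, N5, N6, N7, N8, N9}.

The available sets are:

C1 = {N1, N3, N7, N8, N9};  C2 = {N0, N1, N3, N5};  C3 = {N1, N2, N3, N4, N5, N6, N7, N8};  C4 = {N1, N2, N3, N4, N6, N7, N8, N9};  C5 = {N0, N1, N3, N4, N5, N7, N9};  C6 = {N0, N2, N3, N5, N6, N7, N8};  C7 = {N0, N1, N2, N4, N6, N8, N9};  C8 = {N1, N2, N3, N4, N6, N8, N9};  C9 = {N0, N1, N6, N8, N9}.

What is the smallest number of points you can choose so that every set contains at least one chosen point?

The 2 points {N1, N2} hit every set.
No single point lies in every set, so at least 2 are needed and 2 is optimal.

2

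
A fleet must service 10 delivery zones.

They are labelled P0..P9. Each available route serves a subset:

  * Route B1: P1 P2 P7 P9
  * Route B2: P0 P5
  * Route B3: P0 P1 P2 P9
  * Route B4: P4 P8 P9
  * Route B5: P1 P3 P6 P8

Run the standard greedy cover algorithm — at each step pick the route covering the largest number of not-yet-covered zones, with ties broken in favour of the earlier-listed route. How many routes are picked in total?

4

Greedy: pick B1 (covers 4 new) → pick B5 (covers 3 new) → pick B2 (covers 2 new) → pick B4 (covers 1 new). Total picks: 4.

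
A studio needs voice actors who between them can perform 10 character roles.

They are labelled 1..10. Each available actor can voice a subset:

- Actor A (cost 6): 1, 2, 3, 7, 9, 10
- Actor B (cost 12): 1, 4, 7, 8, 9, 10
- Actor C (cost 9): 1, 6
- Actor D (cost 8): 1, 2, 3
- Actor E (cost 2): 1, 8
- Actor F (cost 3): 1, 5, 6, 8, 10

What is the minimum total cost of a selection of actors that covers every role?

21

A, B, F together cover every role (A ∪ B ∪ F = {1, 2, 3, 4, 5, 6, 7, 8, 9, 10}); total cost 6 + 12 + 3 = 21.
No covering selection has total cost below 21.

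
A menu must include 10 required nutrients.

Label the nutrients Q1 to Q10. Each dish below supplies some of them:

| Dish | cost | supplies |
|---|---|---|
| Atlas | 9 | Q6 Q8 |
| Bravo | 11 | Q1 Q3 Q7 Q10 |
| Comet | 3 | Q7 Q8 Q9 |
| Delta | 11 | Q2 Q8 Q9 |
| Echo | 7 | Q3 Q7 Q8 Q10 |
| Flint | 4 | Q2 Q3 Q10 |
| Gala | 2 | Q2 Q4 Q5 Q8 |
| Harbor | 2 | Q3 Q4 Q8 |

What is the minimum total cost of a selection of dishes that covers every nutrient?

25

Atlas, Bravo, Comet, Gala together cover every nutrient (Atlas ∪ Bravo ∪ Comet ∪ Gala = {Q1, Q2, Q3, Q4, Q5, Q6, Q7, Q8, Q9, Q10}); total cost 9 + 11 + 3 + 2 = 25.
The greedy pick Gala, Comet, Flint, Atlas, Bravo costs 29; no covering selection beats 25.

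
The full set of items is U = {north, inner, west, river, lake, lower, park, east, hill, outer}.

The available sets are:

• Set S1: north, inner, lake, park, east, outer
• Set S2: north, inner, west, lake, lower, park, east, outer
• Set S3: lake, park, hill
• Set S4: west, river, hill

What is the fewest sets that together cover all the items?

2

Take {S2, S4}. Their union is {north, inner, west, river, lake, lower, park, east, hill, outer}, which is all 10 items.
No single set has all 10 items (the largest, S2, has 8), so 2 is optimal.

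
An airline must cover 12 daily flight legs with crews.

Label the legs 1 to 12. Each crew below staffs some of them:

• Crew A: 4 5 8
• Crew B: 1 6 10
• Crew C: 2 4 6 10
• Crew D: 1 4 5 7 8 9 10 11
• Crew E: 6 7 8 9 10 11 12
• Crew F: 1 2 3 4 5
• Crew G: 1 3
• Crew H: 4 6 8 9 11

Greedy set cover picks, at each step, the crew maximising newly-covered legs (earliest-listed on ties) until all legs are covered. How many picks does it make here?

Greedy: pick D (covers 8 new) → pick C (covers 2 new) → pick E (covers 1 new) → pick F (covers 1 new). Total picks: 4.
(The true minimum cover uses only 2 crews, so greedy is not optimal here.)

4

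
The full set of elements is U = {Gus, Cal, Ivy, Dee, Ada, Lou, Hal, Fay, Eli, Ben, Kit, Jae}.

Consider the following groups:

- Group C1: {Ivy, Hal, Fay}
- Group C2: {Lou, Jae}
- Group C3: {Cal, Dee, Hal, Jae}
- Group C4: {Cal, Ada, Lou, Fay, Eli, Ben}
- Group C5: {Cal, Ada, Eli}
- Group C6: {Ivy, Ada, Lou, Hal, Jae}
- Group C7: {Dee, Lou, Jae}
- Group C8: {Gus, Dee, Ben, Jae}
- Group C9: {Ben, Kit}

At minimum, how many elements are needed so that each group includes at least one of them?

H = {Cal, Ivy, Lou, Ben} meets every group (each contains at least one member of H), and |H| = 4.
The groups C1, C2, C5, C9 are pairwise disjoint, so any hitting set needs a separate element for each — at least 4. Hence 4 is optimal.

4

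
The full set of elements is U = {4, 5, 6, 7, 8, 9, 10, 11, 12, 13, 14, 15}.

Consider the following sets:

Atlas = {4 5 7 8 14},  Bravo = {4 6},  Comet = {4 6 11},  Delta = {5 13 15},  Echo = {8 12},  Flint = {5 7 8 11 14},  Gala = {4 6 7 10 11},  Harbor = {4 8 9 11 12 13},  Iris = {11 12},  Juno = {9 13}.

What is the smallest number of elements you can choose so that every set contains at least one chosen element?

4

The 4 elements {4, 12, 13, 14} hit every set.
No choice of 3 elements meets every set, so 4 is the minimum.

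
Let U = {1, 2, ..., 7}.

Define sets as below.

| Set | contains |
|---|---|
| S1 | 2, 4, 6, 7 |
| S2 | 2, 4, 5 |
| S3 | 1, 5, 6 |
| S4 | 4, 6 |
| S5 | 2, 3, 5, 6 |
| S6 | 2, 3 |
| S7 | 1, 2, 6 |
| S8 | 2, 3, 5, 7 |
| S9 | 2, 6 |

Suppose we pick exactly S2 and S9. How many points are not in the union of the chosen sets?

Union of S2, S9 = {2, 4, 5, 6}.
Not covered: 1, 3, 7 — 3 points.

3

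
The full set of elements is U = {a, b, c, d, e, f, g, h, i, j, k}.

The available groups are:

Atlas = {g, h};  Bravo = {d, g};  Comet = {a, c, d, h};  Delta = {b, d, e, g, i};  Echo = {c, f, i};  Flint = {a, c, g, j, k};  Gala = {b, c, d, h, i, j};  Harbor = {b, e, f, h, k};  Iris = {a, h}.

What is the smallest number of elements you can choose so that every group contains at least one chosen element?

T = {g, h, i} meets every group (each contains at least one member of T), and |T| = 3.
The groups Bravo, Echo, Iris are pairwise disjoint, so any hitting set needs a separate element for each — at least 3. Hence 3 is optimal.

3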